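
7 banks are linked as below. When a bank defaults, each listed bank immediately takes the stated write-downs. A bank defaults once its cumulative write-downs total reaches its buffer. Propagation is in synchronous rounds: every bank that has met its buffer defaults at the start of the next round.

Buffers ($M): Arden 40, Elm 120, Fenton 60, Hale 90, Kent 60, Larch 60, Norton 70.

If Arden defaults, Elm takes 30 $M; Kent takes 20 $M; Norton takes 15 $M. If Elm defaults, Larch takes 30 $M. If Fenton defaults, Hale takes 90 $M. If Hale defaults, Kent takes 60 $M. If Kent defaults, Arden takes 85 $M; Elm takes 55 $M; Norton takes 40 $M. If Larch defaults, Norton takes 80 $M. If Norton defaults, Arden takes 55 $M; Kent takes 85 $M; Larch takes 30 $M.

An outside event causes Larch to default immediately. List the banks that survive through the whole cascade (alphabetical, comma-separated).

Round 1 — Larch defaults (initial).
  Norton: +80 → 80 ≥ 70
Round 2 — Norton defaults.
  Arden: +55 → 55 ≥ 40
  Kent: +85 → 85 ≥ 60
Round 3 — Arden, Kent default.
  Elm: +30+55 → 85 < 120
No further defaults.

Elm, Fenton, Hale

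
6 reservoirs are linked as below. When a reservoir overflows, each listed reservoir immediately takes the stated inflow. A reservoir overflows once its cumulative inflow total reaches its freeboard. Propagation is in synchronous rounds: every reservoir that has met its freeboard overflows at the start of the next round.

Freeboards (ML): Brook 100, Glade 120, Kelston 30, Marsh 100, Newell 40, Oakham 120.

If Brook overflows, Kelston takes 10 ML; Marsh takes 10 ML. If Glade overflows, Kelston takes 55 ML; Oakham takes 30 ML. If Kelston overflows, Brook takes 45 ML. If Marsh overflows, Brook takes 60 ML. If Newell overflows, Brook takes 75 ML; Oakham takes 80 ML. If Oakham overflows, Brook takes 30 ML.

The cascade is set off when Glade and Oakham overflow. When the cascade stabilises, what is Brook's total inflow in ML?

75

Round 1 — Glade, Oakham overflow (initial).
  Brook: +30 → 30 < 100
  Kelston: +55 → 55 ≥ 30
Round 2 — Kelston overflows.
  Brook: +45 → 75 < 100
No further overflows.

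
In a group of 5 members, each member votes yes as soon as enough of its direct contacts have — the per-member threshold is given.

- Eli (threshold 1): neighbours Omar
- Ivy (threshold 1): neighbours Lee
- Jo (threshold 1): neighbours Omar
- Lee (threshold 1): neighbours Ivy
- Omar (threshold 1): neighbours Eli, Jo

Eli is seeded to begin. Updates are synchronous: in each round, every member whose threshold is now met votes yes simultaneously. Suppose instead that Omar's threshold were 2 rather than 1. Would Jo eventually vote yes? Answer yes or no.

no

With Omar's threshold at 2:
Round 1 — Eli votes yes (initial).
Round 2 — no new yes votes; cascade stops.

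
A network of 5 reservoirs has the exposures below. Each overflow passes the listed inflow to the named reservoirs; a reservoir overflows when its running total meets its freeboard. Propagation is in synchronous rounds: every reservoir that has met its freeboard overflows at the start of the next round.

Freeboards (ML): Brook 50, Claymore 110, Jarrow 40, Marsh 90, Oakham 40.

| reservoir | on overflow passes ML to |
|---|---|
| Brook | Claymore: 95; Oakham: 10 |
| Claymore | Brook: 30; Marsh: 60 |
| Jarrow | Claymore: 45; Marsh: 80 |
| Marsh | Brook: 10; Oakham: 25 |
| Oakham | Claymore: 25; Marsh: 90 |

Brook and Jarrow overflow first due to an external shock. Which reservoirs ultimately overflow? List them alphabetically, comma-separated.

Round 1 — Brook, Jarrow overflow (initial).
  Claymore: +95+45 → 140 ≥ 110
  Marsh: +80 → 80 < 90
  Oakham: +10 → 10 < 40
Round 2 — Claymore overflows.
  Marsh: +60 → 140 ≥ 90
Round 3 — Marsh overflows.
  Oakham: +25 → 35 < 40
No further overflows.

Brook, Claymore, Jarrow, Marsh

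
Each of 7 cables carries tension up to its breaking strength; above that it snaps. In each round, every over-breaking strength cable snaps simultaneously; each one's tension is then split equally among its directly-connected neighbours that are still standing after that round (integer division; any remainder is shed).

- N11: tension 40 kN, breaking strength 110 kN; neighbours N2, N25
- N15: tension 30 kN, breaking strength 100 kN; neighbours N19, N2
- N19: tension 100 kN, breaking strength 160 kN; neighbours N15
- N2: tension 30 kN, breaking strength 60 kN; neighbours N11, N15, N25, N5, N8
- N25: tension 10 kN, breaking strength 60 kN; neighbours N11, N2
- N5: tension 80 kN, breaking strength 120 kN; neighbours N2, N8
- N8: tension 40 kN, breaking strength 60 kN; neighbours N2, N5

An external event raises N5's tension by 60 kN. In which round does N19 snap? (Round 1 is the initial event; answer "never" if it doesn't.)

Round 1 — N5 at 140 > 120. N5 snaps.
  N5 sheds 140 kN to N2, N8: 70 each.
    N2: 30+70 = 100 > 60
    N8: 40+70 = 110 > 60
Round 2 — N2, N8 snap.
  N2 sheds 100 kN to N11, N15, N25: 33 each (1 lost).
    N11: 40+33 = 73 ≤ 110
    N15: 30+33 = 63 ≤ 100
    N25: 10+33 = 43 ≤ 60
  N8 sheds 110 kN: no online neighbours, lost.
No further breaks.

never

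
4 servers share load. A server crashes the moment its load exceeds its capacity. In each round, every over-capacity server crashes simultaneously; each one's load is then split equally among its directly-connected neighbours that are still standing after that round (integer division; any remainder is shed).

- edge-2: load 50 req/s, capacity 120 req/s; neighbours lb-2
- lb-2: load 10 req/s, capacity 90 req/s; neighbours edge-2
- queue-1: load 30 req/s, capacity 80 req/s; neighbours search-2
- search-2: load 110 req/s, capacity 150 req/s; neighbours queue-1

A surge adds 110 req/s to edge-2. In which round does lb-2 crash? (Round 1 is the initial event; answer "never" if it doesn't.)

2

Round 1 — edge-2 at 160 > 120. edge-2 crashes.
  edge-2 sheds 160 req/s to lb-2: 160 each.
    lb-2: 10+160 = 170 > 90
Round 2 — lb-2 crashes.
  lb-2 sheds 170 req/s: no online neighbours, lost.
No further crashes.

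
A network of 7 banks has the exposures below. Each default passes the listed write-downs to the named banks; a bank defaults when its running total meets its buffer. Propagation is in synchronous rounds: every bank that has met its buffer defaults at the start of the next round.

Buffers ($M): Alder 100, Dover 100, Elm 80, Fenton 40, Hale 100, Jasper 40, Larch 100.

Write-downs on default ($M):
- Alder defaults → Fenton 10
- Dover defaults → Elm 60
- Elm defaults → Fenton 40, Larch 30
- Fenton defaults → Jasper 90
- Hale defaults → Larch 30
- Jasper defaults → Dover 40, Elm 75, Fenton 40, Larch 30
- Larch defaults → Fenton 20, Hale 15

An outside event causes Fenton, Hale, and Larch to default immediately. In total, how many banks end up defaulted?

4

Round 1 — Fenton, Hale, Larch default (initial).
  Jasper: +90 → 90 ≥ 40
Round 2 — Jasper defaults.
  Dover: +40 → 40 < 100
  Elm: +75 → 75 < 80
No further defaults.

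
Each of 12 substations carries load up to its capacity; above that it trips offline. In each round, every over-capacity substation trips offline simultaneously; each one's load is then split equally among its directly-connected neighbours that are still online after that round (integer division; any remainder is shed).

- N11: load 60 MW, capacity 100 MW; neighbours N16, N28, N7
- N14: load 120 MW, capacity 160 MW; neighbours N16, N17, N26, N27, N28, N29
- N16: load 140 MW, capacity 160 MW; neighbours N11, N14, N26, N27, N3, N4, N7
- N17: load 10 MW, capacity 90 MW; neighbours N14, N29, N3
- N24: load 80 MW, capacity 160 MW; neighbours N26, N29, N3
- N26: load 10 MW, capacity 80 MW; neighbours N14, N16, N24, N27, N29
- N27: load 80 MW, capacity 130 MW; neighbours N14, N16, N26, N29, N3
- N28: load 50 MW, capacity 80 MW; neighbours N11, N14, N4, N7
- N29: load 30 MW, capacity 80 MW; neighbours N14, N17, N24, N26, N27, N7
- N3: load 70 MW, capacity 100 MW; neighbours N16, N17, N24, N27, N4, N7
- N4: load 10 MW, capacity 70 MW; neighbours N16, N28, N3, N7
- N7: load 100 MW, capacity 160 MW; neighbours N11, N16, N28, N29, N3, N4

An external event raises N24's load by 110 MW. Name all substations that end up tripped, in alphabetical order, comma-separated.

Round 1 — N24 at 190 > 160. N24 trips offline.
  N24 sheds 190 MW to N26, N29, N3: 63 each (1 lost).
    N26: 10+63 = 73 ≤ 80
    N29: 30+63 = 93 > 80
    N3: 70+63 = 133 > 100
Round 2 — N29, N3 trip offline.
  N29 sheds 93 MW to N14, N17, N26, N27, N7: 18 each (3 lost).
    N14: 120+18 = 138 ≤ 160
    N17: 10+18 = 28 ≤ 90
    N26: 73+18 = 91 > 80
    N27: 80+18 = 98 ≤ 130
    N7: 100+18 = 118 ≤ 160
  N3 sheds 133 MW to N16, N17, N27, N4, N7: 26 each (3 lost).
    N16: 140+26 = 166 > 160
    N17: 28+26 = 54 ≤ 90
    N27: 98+26 = 124 ≤ 130
    N4: 10+26 = 36 ≤ 70
    N7: 118+26 = 144 ≤ 160
Round 3 — N16, N26 trip offline.
  N16 sheds 166 MW to N11, N14, N27, N4, N7: 33 each (1 lost).
    N11: 60+33 = 93 ≤ 100
    N14: 138+33 = 171 > 160
    N27: 124+33 = 157 > 130
    N4: 36+33 = 69 ≤ 70
    N7: 144+33 = 177 > 160
  N26 sheds 91 MW to N14, N27: 45 each (1 lost).
    N14: 171+45 = 216 > 160
    N27: 157+45 = 202 > 130
Round 4 — N14, N27, N7 trip offline.
  N14 sheds 216 MW to N17, N28: 108 each.
    N17: 54+108 = 162 > 90
    N28: 50+108 = 158 > 80
  N27 sheds 202 MW: no online neighbours, lost.
  N7 sheds 177 MW to N11, N28, N4: 59 each.
    N11: 93+59 = 152 > 100
    N28: 158+59 = 217 > 80
    N4: 69+59 = 128 > 70
Round 5 — N11, N17, N28, N4 trip offline.
  N11 sheds 152 MW: no online neighbours, lost.
  N17 sheds 162 MW: no online neighbours, lost.
  N28 sheds 217 MW: no online neighbours, lost.
  N4 sheds 128 MW: no online neighbours, lost.
No further trips.

N11, N14, N16, N17, N24, N26, N27, N28, N29, N3, N4, N7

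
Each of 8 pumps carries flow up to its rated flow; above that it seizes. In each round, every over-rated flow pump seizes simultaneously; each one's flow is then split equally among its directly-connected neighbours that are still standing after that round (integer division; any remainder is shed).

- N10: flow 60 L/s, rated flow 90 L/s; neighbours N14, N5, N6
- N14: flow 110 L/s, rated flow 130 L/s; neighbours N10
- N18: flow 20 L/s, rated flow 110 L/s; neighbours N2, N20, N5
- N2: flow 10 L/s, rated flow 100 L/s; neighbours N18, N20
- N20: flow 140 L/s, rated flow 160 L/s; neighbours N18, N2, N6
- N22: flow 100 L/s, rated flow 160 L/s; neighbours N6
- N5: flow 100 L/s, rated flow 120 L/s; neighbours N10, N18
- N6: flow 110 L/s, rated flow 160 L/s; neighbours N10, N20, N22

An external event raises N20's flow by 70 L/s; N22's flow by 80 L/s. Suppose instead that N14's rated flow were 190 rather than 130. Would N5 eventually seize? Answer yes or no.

With N14's rated flow at 190:
Round 1 — N20 at 210 > 160; N22 at 180 > 160. N20, N22 seize.
  N20 sheds 210 L/s to N18, N2, N6: 70 each.
    N18: 20+70 = 90 ≤ 110
    N2: 10+70 = 80 ≤ 100
    N6: 110+70 = 180 > 160
  N22 sheds 180 L/s to N6: 180 each.
    N6: 180+180 = 360 > 160
Round 2 — N6 seizes.
  N6 sheds 360 L/s to N10: 360 each.
    N10: 60+360 = 420 > 90
Round 3 — N10 seizes.
  N10 sheds 420 L/s to N14, N5: 210 each.
    N14: 110+210 = 320 > 190
    N5: 100+210 = 310 > 120
Round 4 — N14, N5 seize.
  N14 sheds 320 L/s: no online neighbours, lost.
  N5 sheds 310 L/s to N18: 310 each.
    N18: 90+310 = 400 > 110
Round 5 — N18 seizes.
  N18 sheds 400 L/s to N2: 400 each.
    N2: 80+400 = 480 > 100
Round 6 — N2 seizes.
  N2 sheds 480 L/s: no online neighbours, lost.
No further seizures.

yes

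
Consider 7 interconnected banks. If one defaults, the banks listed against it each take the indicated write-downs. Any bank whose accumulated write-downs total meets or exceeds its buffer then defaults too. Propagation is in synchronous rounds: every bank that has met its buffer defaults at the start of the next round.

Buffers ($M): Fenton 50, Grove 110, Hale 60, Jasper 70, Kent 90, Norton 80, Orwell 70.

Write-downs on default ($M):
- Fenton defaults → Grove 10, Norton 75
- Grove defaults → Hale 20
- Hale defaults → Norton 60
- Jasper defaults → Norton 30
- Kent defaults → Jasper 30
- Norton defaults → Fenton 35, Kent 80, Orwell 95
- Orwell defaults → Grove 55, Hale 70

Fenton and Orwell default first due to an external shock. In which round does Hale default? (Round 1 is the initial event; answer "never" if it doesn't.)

Round 1 — Fenton, Orwell default (initial).
  Grove: +10+55 → 65 < 110
  Hale: +70 → 70 ≥ 60
  Norton: +75 → 75 < 80
Round 2 — Hale defaults.
  Norton: +60 → 135 ≥ 80
Round 3 — Norton defaults.
  Kent: +80 → 80 < 90
No further defaults.

2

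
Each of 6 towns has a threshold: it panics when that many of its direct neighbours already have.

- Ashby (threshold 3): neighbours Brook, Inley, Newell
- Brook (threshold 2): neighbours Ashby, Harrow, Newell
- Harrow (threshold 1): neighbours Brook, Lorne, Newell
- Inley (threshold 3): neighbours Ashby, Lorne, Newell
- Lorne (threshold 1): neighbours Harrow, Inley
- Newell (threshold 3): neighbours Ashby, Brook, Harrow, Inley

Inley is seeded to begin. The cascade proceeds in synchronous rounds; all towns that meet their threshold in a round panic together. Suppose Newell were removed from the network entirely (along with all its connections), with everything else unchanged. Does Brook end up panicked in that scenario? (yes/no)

no

With Newell removed:
Round 1 — Inley panics (initial).
Round 2 — checking thresholds:
  Ashby: 1 of 2 neighbours < 3, not yet.
  Lorne: 1 of 2 neighbours ≥ 1, panics.
Round 3 — checking thresholds:
  Ashby: 1 of 2 neighbours < 3, not yet.
  Harrow: 1 of 2 neighbours ≥ 1, panics.
Round 4 — no new panics; cascade stops.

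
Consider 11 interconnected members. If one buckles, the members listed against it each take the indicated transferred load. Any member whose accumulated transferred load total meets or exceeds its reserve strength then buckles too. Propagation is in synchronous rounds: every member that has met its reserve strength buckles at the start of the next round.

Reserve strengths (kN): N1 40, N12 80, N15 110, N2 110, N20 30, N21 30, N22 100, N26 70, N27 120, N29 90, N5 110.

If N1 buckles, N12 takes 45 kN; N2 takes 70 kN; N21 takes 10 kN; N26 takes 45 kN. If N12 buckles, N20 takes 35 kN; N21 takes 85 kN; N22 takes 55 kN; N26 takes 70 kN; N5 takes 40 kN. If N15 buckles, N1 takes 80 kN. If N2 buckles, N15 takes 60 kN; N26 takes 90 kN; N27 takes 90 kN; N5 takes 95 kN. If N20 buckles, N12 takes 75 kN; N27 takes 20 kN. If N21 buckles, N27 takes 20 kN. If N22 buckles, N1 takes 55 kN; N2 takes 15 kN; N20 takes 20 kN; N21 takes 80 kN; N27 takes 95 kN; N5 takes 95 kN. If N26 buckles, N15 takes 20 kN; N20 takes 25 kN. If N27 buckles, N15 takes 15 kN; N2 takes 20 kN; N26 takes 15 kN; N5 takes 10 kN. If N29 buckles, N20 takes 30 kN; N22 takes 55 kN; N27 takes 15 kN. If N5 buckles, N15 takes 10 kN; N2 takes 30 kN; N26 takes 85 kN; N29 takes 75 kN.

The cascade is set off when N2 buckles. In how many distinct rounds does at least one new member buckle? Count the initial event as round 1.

Round 1 — N2 buckles (initial).
  N15: +60 → 60 < 110
  N26: +90 → 90 ≥ 70
  N27: +90 → 90 < 120
  N5: +95 → 95 < 110
Round 2 — N26 buckles.
  N15: +20 → 80 < 110
  N20: +25 → 25 < 30
No further bucklings.

2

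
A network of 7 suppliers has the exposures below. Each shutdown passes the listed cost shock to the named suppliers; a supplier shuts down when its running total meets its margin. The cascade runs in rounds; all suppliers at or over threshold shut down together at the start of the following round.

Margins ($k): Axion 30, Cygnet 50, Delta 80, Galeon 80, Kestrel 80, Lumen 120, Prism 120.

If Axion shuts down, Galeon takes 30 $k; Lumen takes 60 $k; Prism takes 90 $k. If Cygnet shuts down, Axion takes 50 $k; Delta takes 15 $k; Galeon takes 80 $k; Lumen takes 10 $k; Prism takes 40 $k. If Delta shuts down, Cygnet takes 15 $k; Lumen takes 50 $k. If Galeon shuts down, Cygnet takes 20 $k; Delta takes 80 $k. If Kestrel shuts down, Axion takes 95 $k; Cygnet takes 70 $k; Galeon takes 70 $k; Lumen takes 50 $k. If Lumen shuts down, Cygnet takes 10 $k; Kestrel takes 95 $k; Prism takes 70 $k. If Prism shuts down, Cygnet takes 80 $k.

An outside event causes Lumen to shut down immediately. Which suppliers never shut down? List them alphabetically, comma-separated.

Round 1 — Lumen shuts down (initial).
  Cygnet: +10 → 10 < 50
  Kestrel: +95 → 95 ≥ 80
  Prism: +70 → 70 < 120
Round 2 — Kestrel shuts down.
  Axion: +95 → 95 ≥ 30
  Cygnet: +70 → 80 ≥ 50
  Galeon: +70 → 70 < 80
Round 3 — Axion, Cygnet shut down.
  Delta: +15 → 15 < 80
  Galeon: +30+80 → 180 ≥ 80
  Prism: +90+40 → 200 ≥ 120
Round 4 — Galeon, Prism shut down.
  Delta: +80 → 95 ≥ 80
Round 5 — Delta shuts down.
No further shutdowns.

none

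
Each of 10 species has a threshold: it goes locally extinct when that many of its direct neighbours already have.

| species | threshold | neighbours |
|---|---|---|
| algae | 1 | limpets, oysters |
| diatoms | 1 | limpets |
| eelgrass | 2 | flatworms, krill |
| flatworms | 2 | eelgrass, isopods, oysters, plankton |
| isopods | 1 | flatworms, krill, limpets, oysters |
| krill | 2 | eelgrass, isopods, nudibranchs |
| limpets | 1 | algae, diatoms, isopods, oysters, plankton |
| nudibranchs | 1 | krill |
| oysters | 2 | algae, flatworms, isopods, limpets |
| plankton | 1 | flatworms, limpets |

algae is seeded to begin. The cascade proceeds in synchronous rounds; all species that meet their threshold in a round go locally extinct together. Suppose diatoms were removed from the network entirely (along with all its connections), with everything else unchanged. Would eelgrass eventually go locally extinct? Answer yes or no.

no

With diatoms removed:
Round 1 — algae goes locally extinct (initial).
Round 2 — checking thresholds:
  limpets: 1 of 4 neighbours ≥ 1, goes locally extinct.
  oysters: 1 of 4 neighbours < 2, holds.
Round 3 — checking thresholds:
  isopods: 1 of 4 neighbours ≥ 1, goes locally extinct.
  oysters: 2 of 4 neighbours ≥ 2, goes locally extinct.
  plankton: 1 of 2 neighbours ≥ 1, goes locally extinct.
Round 4 — checking thresholds:
  flatworms: 3 of 4 neighbours ≥ 2, goes locally extinct.
  krill: 1 of 3 neighbours < 2, holds.
Round 5 — no new extinctions; cascade stops.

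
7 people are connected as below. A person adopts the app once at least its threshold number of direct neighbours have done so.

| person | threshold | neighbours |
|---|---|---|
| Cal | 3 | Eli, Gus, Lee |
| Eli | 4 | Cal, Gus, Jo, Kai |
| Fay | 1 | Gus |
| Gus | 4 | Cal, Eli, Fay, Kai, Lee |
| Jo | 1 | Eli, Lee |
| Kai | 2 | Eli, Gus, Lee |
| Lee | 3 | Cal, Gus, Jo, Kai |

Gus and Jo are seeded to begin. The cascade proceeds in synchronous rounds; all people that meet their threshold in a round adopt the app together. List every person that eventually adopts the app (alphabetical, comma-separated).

Fay, Gus, Jo

Round 1 — Gus, Jo adopt the app (initial).
Round 2 — checking thresholds:
  Cal: 1 of 3 neighbours < 3, holds.
  Eli: 2 of 4 neighbours < 4, holds.
  Fay: 1 of 1 neighbours ≥ 1, adopts the app.
  Kai: 1 of 3 neighbours < 2, holds.
  Lee: 2 of 4 neighbours < 3, holds.
Round 3 — no new adoptions; cascade stops.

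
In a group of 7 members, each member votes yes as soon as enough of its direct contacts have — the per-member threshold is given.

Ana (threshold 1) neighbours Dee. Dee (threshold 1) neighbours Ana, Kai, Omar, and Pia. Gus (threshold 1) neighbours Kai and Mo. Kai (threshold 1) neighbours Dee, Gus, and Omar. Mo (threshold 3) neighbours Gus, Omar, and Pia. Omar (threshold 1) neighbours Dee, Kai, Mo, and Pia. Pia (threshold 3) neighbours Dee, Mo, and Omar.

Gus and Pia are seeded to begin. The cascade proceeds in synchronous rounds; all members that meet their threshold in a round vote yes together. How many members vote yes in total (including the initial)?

Round 1 — Gus, Pia vote yes (initial).
Round 2 — checking thresholds:
  Dee: 1 of 4 neighbours ≥ 1, votes yes.
  Kai: 1 of 3 neighbours ≥ 1, votes yes.
  Mo: 2 of 3 neighbours < 3, holds.
  Omar: 1 of 4 neighbours ≥ 1, votes yes.
Round 3 — checking thresholds:
  Ana: 1 of 1 neighbours ≥ 1, votes yes.
  Mo: 3 of 3 neighbours ≥ 3, votes yes.
Round 4 — no new yes votes; cascade stops.

7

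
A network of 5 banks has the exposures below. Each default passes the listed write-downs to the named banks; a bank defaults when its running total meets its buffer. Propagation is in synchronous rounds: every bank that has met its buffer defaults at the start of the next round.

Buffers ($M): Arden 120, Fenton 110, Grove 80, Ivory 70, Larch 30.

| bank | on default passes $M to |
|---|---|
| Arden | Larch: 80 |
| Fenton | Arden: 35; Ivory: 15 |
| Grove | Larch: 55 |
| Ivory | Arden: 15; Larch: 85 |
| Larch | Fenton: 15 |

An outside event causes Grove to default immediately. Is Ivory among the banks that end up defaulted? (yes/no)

no

Round 1 — Grove defaults (initial).
  Larch: +55 → 55 ≥ 30
Round 2 — Larch defaults.
  Fenton: +15 → 15 < 110
No further defaults.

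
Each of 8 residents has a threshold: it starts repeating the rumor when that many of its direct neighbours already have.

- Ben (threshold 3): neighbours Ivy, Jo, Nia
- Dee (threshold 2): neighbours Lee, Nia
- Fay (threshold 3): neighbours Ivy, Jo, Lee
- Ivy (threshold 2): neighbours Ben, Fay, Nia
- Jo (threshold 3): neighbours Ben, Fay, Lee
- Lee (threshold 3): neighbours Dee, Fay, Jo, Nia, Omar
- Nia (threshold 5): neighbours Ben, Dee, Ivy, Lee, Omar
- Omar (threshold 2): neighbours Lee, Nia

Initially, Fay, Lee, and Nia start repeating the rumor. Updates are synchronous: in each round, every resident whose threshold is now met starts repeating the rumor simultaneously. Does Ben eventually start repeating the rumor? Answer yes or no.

no

Round 1 — Fay, Lee, Nia start repeating the rumor (initial).
Round 2 — checking thresholds:
  Ben: 1 of 3 neighbours < 3, not yet.
  Dee: 2 of 2 neighbours ≥ 2, starts repeating the rumor.
  Ivy: 2 of 3 neighbours ≥ 2, starts repeating the rumor.
  Jo: 2 of 3 neighbours < 3, not yet.
  Omar: 2 of 2 neighbours ≥ 2, starts repeating the rumor.
Round 3 — no new spreads; cascade stops.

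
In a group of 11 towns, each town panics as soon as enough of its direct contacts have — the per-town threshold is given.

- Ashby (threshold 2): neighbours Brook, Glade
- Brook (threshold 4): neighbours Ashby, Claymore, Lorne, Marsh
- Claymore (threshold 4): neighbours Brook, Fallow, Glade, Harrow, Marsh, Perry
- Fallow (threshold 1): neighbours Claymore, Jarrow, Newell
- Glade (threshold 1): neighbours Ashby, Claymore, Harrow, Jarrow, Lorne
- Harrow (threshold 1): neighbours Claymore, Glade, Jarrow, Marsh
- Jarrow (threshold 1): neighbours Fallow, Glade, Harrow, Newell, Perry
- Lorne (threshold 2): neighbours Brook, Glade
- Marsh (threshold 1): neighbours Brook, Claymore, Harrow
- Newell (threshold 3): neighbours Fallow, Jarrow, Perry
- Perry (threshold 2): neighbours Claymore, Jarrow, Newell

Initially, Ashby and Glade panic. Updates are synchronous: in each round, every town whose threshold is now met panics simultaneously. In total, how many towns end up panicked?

Round 1 — Ashby, Glade panic (initial).
Round 2 — checking thresholds:
  Brook: 1 of 4 neighbours < 4, holds.
  Claymore: 1 of 6 neighbours < 4, holds.
  Harrow: 1 of 4 neighbours ≥ 1, panics.
  Jarrow: 1 of 5 neighbours ≥ 1, panics.
  Lorne: 1 of 2 neighbours < 2, holds.
Round 3 — checking thresholds:
  Brook: 1 of 4 neighbours < 4, holds.
  Claymore: 2 of 6 neighbours < 4, holds.
  Fallow: 1 of 3 neighbours ≥ 1, panics.
  Lorne: 1 of 2 neighbours < 2, holds.
  Marsh: 1 of 3 neighbours ≥ 1, panics.
  Newell: 1 of 3 neighbours < 3, holds.
  Perry: 1 of 3 neighbours < 2, holds.
Round 4 — checking thresholds:
  Brook: 2 of 4 neighbours < 4, holds.
  Claymore: 4 of 6 neighbours ≥ 4, panics.
  Lorne: 1 of 2 neighbours < 2, holds.
  Newell: 2 of 3 neighbours < 3, holds.
  Perry: 1 of 3 neighbours < 2, holds.
Round 5 — checking thresholds:
  Brook: 3 of 4 neighbours < 4, holds.
  Lorne: 1 of 2 neighbours < 2, holds.
  Newell: 2 of 3 neighbours < 3, holds.
  Perry: 2 of 3 neighbours ≥ 2, panics.
Round 6 — checking thresholds:
  Brook: 3 of 4 neighbours < 4, holds.
  Lorne: 1 of 2 neighbours < 2, holds.
  Newell: 3 of 3 neighbours ≥ 3, panics.
Round 7 — no new panics; cascade stops.

9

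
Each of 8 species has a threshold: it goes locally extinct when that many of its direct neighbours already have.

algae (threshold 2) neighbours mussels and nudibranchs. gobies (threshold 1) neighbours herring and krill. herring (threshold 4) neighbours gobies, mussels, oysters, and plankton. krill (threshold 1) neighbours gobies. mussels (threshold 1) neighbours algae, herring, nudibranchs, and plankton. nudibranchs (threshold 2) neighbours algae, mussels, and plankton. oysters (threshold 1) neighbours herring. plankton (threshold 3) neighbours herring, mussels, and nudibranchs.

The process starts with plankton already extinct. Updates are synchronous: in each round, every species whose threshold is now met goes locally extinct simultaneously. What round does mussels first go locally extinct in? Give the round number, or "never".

Round 1 — plankton goes locally extinct (initial).
Round 2 — checking thresholds:
  herring: 1 of 4 neighbours < 4, not yet.
  mussels: 1 of 4 neighbours ≥ 1, goes locally extinct.
  nudibranchs: 1 of 3 neighbours < 2, not yet.
Round 3 — checking thresholds:
  algae: 1 of 2 neighbours < 2, not yet.
  herring: 2 of 4 neighbours < 4, not yet.
  nudibranchs: 2 of 3 neighbours ≥ 2, goes locally extinct.
Round 4 — checking thresholds:
  algae: 2 of 2 neighbours ≥ 2, goes locally extinct.
  herring: 2 of 4 neighbours < 4, not yet.
Round 5 — no new extinctions; cascade stops.

2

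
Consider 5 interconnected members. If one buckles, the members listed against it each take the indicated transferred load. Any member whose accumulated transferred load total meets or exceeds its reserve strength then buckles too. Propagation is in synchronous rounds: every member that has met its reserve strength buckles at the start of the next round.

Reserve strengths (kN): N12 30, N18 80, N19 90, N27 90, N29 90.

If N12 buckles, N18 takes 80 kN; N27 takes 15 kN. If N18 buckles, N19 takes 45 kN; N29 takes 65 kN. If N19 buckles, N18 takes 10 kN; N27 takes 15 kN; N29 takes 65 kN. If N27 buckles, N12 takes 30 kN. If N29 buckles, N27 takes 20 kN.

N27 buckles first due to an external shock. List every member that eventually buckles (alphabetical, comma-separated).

Round 1 — N27 buckles (initial).
  N12: +30 → 30 ≥ 30
Round 2 — N12 buckles.
  N18: +80 → 80 ≥ 80
Round 3 — N18 buckles.
  N19: +45 → 45 < 90
  N29: +65 → 65 < 90
No further bucklings.

N12, N18, N27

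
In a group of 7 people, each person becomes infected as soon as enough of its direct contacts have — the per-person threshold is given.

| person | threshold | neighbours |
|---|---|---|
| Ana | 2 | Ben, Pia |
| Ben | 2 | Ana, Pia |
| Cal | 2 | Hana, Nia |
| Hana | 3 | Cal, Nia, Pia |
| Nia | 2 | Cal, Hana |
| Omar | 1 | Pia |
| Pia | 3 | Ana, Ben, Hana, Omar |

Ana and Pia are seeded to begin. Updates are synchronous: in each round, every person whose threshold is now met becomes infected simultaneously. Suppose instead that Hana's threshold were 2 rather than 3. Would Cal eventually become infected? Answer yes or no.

no

With Hana's threshold at 2:
Round 1 — Ana, Pia become infected (initial).
Round 2 — checking thresholds:
  Ben: 2 of 2 neighbours ≥ 2, becomes infected.
  Hana: 1 of 3 neighbours < 2, holds.
  Omar: 1 of 1 neighbours ≥ 1, becomes infected.
Round 3 — no new infections; cascade stops.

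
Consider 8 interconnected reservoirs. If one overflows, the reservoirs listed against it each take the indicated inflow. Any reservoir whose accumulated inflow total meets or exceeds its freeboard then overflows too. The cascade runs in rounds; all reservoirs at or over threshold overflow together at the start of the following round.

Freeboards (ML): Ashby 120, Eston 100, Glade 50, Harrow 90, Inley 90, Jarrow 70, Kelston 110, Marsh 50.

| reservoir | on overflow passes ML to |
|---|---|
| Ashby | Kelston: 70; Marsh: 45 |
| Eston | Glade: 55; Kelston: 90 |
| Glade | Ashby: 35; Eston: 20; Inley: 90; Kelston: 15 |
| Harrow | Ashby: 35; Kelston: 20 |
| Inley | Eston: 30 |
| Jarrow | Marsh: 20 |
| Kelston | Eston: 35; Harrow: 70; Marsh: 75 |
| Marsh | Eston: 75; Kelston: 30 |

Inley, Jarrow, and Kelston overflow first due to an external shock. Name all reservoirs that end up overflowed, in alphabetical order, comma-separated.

Round 1 — Inley, Jarrow, Kelston overflow (initial).
  Eston: +30+35 → 65 < 100
  Harrow: +70 → 70 < 90
  Marsh: +20+75 → 95 ≥ 50
Round 2 — Marsh overflows.
  Eston: +75 → 140 ≥ 100
Round 3 — Eston overflows.
  Glade: +55 → 55 ≥ 50
Round 4 — Glade overflows.
  Ashby: +35 → 35 < 120
No further overflows.

Eston, Glade, Inley, Jarrow, Kelston, Marsh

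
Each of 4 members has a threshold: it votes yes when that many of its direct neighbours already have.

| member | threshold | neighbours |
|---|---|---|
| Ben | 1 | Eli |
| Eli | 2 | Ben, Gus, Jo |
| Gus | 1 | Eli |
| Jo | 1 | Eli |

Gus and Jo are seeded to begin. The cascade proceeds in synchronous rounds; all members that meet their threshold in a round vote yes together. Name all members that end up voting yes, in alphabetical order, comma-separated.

Ben, Eli, Gus, Jo

Round 1 — Gus, Jo vote yes (initial).
Round 2 — checking thresholds:
  Eli: 2 of 3 neighbours ≥ 2, votes yes.
Round 3 — checking thresholds:
  Ben: 1 of 1 neighbours ≥ 1, votes yes.
Round 4 — no new yes votes; cascade stops.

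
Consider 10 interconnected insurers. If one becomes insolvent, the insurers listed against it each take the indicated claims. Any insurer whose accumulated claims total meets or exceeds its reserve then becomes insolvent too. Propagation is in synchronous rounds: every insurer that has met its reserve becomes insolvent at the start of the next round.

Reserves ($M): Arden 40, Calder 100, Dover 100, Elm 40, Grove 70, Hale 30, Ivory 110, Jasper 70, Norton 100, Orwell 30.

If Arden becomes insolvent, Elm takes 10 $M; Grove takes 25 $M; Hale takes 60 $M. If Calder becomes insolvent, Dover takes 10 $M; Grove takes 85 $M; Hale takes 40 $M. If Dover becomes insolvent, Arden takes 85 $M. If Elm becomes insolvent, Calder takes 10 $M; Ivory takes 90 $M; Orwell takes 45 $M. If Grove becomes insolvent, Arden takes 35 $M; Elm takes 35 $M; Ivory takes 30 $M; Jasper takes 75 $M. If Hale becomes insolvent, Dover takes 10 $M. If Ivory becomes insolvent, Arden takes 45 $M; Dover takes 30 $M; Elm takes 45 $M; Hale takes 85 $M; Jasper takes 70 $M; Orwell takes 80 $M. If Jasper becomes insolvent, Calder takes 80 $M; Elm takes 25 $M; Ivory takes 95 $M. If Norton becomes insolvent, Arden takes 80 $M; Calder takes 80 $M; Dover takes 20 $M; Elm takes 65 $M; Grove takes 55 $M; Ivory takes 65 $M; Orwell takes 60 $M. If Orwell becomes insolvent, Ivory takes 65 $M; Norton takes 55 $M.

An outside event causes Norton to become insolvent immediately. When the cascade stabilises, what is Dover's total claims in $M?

70

Round 1 — Norton becomes insolvent (initial).
  Arden: +80 → 80 ≥ 40
  Calder: +80 → 80 < 100
  Dover: +20 → 20 < 100
  Elm: +65 → 65 ≥ 40
  Grove: +55 → 55 < 70
  Ivory: +65 → 65 < 110
  Orwell: +60 → 60 ≥ 30
Round 2 — Arden, Elm, Orwell become insolvent.
  Calder: +10 → 90 < 100
  Grove: +25 → 80 ≥ 70
  Hale: +60 → 60 ≥ 30
  Ivory: +90+65 → 220 ≥ 110
Round 3 — Grove, Hale, Ivory become insolvent.
  Dover: +10+30 → 60 < 100
  Jasper: +75+70 → 145 ≥ 70
Round 4 — Jasper becomes insolvent.
  Calder: +80 → 170 ≥ 100
Round 5 — Calder becomes insolvent.
  Dover: +10 → 70 < 100
No further insolvencies.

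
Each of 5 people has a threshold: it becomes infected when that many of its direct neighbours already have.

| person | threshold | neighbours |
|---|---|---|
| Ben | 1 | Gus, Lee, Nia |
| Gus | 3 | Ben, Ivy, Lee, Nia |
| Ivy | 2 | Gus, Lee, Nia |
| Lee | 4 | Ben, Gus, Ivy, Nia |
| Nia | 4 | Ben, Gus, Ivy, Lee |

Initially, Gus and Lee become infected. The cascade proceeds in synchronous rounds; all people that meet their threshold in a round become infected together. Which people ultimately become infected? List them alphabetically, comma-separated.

Ben, Gus, Ivy, Lee, Nia

Round 1 — Gus, Lee become infected (initial).
Round 2 — checking thresholds:
  Ben: 2 of 3 neighbours ≥ 1, becomes infected.
  Ivy: 2 of 3 neighbours ≥ 2, becomes infected.
  Nia: 2 of 4 neighbours < 4, holds.
Round 3 — checking thresholds:
  Nia: 4 of 4 neighbours ≥ 4, becomes infected.
Round 4 — no new infections; cascade stops.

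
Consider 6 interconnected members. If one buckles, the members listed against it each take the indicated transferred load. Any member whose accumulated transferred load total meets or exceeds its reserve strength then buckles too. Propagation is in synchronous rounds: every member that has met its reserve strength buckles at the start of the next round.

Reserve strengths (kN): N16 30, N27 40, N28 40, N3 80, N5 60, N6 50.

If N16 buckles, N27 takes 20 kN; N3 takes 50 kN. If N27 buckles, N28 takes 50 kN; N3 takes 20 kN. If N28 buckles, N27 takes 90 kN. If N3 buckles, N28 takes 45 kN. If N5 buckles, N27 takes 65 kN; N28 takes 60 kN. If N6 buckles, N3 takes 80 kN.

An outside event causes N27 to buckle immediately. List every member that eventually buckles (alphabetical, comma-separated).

Round 1 — N27 buckles (initial).
  N28: +50 → 50 ≥ 40
  N3: +20 → 20 < 80
Round 2 — N28 buckles.
No further bucklings.

N27, N28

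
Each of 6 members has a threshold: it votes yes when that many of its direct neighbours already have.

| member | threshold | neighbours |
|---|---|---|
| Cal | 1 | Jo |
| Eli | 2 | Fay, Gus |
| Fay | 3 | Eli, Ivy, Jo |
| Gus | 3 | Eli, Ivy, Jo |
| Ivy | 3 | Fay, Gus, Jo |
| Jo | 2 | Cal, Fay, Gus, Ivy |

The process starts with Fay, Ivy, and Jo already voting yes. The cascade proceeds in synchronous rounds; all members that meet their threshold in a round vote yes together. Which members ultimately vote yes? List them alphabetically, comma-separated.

Round 1 — Fay, Ivy, Jo vote yes (initial).
Round 2 — checking thresholds:
  Cal: 1 of 1 neighbours ≥ 1, votes yes.
  Eli: 1 of 2 neighbours < 2, below threshold.
  Gus: 2 of 3 neighbours < 3, below threshold.
Round 3 — no new yes votes; cascade stops.

Cal, Fay, Ivy, Jo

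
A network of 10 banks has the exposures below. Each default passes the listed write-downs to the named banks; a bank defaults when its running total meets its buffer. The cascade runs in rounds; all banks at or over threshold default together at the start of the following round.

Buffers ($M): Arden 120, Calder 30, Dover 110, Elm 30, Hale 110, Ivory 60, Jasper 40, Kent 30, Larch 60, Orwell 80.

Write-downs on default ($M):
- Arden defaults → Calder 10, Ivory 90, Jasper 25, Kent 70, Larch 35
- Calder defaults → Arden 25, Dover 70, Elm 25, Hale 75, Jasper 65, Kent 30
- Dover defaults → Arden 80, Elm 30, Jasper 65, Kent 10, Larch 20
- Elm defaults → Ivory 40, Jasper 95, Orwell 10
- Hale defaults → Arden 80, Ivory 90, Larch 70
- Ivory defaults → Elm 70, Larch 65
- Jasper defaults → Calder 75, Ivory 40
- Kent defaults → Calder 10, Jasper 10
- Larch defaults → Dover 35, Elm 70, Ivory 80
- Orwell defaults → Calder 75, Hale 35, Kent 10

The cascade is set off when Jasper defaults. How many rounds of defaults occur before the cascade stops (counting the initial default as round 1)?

Round 1 — Jasper defaults (initial).
  Calder: +75 → 75 ≥ 30
  Ivory: +40 → 40 < 60
Round 2 — Calder defaults.
  Arden: +25 → 25 < 120
  Dover: +70 → 70 < 110
  Elm: +25 → 25 < 30
  Hale: +75 → 75 < 110
  Kent: +30 → 30 ≥ 30
Round 3 — Kent defaults.
No further defaults.

3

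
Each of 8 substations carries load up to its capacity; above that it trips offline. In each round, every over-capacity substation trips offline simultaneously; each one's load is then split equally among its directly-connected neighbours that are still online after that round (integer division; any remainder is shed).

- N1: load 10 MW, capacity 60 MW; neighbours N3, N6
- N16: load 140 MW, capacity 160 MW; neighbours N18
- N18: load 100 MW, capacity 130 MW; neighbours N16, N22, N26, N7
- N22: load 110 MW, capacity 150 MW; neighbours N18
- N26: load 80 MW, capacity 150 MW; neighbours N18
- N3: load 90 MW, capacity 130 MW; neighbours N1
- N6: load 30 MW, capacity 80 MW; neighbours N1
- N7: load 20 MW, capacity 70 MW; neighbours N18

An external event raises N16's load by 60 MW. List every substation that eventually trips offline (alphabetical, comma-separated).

Round 1 — N16 at 200 > 160. N16 trips offline.
  N16 sheds 200 MW to N18: 200 each.
    N18: 100+200 = 300 > 130
Round 2 — N18 trips offline.
  N18 sheds 300 MW to N22, N26, N7: 100 each.
    N22: 110+100 = 210 > 150
    N26: 80+100 = 180 > 150
    N7: 20+100 = 120 > 70
Round 3 — N22, N26, N7 trip offline.
  N22 sheds 210 MW: no online neighbours, lost.
  N26 sheds 180 MW: no online neighbours, lost.
  N7 sheds 120 MW: no online neighbours, lost.
No further trips.

N16, N18, N22, N26, N7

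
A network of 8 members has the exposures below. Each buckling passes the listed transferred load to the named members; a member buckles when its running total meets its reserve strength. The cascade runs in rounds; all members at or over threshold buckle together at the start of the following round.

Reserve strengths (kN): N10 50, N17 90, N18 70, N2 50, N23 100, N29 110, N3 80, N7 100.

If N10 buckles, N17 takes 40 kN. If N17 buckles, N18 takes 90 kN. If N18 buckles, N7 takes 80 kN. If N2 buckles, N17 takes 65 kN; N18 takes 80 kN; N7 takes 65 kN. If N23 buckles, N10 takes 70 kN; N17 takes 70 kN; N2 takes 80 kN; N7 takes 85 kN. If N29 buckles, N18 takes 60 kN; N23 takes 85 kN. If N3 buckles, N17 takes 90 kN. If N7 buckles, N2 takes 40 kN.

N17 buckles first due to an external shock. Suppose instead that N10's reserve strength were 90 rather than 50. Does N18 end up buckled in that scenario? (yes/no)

With N10's reserve strength at 90:
Round 1 — N17 buckles (initial).
  N18: +90 → 90 ≥ 70
Round 2 — N18 buckles.
  N7: +80 → 80 < 100
No further bucklings.

yes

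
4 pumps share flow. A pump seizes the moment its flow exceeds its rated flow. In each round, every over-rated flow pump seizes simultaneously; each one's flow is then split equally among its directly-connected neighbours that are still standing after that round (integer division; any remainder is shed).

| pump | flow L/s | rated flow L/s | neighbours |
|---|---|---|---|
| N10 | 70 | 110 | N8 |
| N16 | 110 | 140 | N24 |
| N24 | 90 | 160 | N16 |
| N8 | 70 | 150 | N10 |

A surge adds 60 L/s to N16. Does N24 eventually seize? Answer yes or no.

Round 1 — N16 at 170 > 140. N16 seizes.
  N16 sheds 170 L/s to N24: 170 each.
    N24: 90+170 = 260 > 160
Round 2 — N24 seizes.
  N24 sheds 260 L/s: no online neighbours, lost.
No further seizures.

yes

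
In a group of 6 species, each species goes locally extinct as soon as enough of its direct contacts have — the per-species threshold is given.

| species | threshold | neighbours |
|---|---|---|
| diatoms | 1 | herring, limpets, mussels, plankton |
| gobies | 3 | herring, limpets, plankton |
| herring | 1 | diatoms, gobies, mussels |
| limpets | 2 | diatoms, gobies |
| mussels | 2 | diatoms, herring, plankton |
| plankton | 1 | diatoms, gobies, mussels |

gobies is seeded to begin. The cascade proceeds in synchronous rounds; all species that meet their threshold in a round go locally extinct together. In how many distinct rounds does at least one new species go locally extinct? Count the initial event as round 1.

4

Round 1 — gobies goes locally extinct (initial).
Round 2 — checking thresholds:
  herring: 1 of 3 neighbours ≥ 1, goes locally extinct.
  limpets: 1 of 2 neighbours < 2, holds.
  plankton: 1 of 3 neighbours ≥ 1, goes locally extinct.
Round 3 — checking thresholds:
  diatoms: 2 of 4 neighbours ≥ 1, goes locally extinct.
  limpets: 1 of 2 neighbours < 2, holds.
  mussels: 2 of 3 neighbours ≥ 2, goes locally extinct.
Round 4 — checking thresholds:
  limpets: 2 of 2 neighbours ≥ 2, goes locally extinct.
Round 5 — no new extinctions; cascade stops.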